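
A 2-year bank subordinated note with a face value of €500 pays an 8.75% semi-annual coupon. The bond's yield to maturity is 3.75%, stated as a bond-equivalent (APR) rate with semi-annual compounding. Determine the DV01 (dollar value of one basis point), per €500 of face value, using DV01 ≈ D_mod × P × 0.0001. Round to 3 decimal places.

€0.101

Periodic yield y = 0.01875.
  t   CF        PV=CF/(1+0.01875)^t    t·PV
  1       21.875        21.4724        21.4724
  2       21.875        21.0772        42.1544
  3       21.875        20.6893        62.0678
  4      521.875       484.5025     1,938.0099
  Σ                    547.7413     2,063.7045
P = 547.7413; D_Mac = 3.76766 half-year periods = 1.88383 yrs; D_mod = 1.84916 yrs.
DV01 ≈ 1.84916 × 547.7413 × 0.0001 = 0.101286.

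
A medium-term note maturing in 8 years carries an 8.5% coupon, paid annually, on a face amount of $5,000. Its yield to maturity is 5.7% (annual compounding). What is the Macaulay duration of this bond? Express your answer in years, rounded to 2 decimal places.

Periodic yield y = 0.057. Discount each cash flow and weight by its year:
  t   CF        PV=CF/(1+0.057)^t    t·PV
  1       425.00       402.0814       402.0814
  2       425.00       380.3986       760.7973
  3       425.00       359.8852     1,079.6556
  4       425.00       340.4779     1,361.9118
  5       425.00       322.1173     1,610.5863
  6       425.00       304.7467     1,828.4802
  7       425.00       288.3129     2,018.1900
  8     5,425.00     3,481.7681    27,854.1449
  Σ                  5,879.7881    36,915.8474
Price P = Σ PV = 5,879.7881.
Macaulay duration = Σ(t·PV) / P = 36,915.8474 / 5,879.7881 = 6.27843 years.

6.28 years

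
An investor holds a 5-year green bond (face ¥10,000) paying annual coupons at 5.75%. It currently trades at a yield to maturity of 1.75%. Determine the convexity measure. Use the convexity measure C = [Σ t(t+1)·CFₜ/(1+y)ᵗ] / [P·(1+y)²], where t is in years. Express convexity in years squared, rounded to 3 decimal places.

With y = 0.0175:
  t   CF        PV=CF/(1+0.0175)^t    t·PV        t(t+1)·PV
  1       575.00       565.1106       565.1106       1,130.2211
  2       575.00       555.3912     1,110.7824       3,332.3473
  3       575.00       545.8390     1,637.5171       6,550.0684
  4       575.00       536.4511     2,145.8046      10,729.0228
  5    10,575.00     9,696.3501    48,481.7504     290,890.5021
  Σ                 11,899.1420    53,940.9650     312,632.1618
P = 11,899.1420.
Convexity = Σ t(t+1)·PV / [P·(1+y)²] = 312,632.1618 / (11,899.1420 × 1.035306) = 25.37752.

25.378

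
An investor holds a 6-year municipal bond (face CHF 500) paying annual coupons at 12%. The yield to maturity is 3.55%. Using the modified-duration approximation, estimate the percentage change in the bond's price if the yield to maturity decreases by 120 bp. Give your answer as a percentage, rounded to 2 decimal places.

+5.63%

Periodic yield y = 0.0355. Modified duration first:
  t   CF        PV=CF/(1+0.0355)^t    t·PV
  1        60.00        57.9430        57.9430
  2        60.00        55.9566       111.9131
  3        60.00        54.0382       162.1146
  4        60.00        52.1856       208.7425
  5        60.00        50.3965       251.9827
  6       560.00       454.2421     2,725.4528
  Σ                    724.7621     3,518.1487
P = 724.7621; D_Mac = 4.85421 yrs; D_mod = 4.85421/(1+0.0355) = 4.68780 yrs.
ΔP/P ≈ -D_mod · Δy = -4.68780 × (-0.012) = +0.056254 = +5.6254%.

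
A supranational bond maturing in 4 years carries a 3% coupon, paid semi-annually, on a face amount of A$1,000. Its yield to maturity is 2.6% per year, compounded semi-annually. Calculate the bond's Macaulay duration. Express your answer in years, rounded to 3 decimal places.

3.801 years

Periodic yield y = 0.013. Discount each cash flow and weight by its period:
  t   CF        PV=CF/(1+0.013)^t    t·PV
  1        15.00        14.8075        14.8075
  2        15.00        14.6175        29.2350
  3        15.00        14.4299        43.2897
  4        15.00        14.2447        56.9788
  5        15.00        14.0619        70.3095
  6        15.00        13.8814        83.2887
  7        15.00        13.7033        95.9231
  8     1,015.00       915.3569     7,322.8555
  Σ                  1,015.1032     7,716.6877
Price P = Σ PV = 1,015.1032.
Macaulay duration = Σ(t·PV) / P = 7,716.6877 / 1,015.1032 = 7.60188 half-year periods.
In years: 7.60188 / 2 = 3.80094 years.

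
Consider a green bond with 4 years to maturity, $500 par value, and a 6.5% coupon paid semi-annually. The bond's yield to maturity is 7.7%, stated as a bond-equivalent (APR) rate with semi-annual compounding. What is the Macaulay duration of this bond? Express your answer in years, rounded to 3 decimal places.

3.576 years

Periodic yield y = 0.0385. Discount each cash flow and weight by its period:
  t   CF        PV=CF/(1+0.0385)^t    t·PV
  1        16.25        15.6476        15.6476
  2        16.25        15.0675        30.1349
  3        16.25        14.5089        43.5266
  4        16.25        13.9710        55.8840
  5        16.25        13.4531        67.2653
  6        16.25        12.9543        77.7259
  7        16.25        12.4741        87.3184
  8       516.25       381.5997     3,052.7978
  Σ                    479.6761     3,430.3005
Price P = Σ PV = 479.6761.
Macaulay duration = Σ(t·PV) / P = 3,430.3005 / 479.6761 = 7.15129 half-year periods.
In years: 7.15129 / 2 = 3.57564 years.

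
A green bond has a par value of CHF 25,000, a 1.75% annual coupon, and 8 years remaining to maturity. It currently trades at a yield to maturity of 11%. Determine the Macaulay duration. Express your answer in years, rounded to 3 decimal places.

Periodic yield y = 0.11. Discount each cash flow and weight by its year:
  t   CF        PV=CF/(1+0.11)^t    t·PV
  1       437.50       394.1441       394.1441
  2       437.50       355.0848       710.1696
  3       437.50       319.8962       959.6887
  4       437.50       288.1948     1,152.7792
  5       437.50       259.6350     1,298.1748
  6       437.50       233.9054     1,403.4322
  7       437.50       210.7256     1,475.0789
  8    25,437.50    11,038.0052    88,304.0420
  Σ                 13,099.5911    95,697.5095
Price P = Σ PV = 13,099.5911.
Macaulay duration = Σ(t·PV) / P = 95,697.5095 / 13,099.5911 = 7.30538 years.

7.305 years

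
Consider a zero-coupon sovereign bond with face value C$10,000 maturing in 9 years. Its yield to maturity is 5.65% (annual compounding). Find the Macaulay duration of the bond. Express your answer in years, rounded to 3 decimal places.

A zero-coupon bond has a single cash flow at maturity, so its Macaulay duration equals its maturity: 9 years.

9.000 years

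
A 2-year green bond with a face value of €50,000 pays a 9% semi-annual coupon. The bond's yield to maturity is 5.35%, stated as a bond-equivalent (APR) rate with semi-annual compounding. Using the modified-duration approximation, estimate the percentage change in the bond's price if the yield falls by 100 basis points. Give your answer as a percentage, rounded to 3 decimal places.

+1.830%

Periodic yield y = 0.02675. Modified duration first:
  t   CF        PV=CF/(1+0.02675)^t    t·PV
  1     2,250.00     2,191.3806     2,191.3806
  2     2,250.00     2,134.2884     4,268.5767
  3     2,250.00     2,078.6836     6,236.0507
  4    52,250.00    47,014.0266   188,056.1064
  Σ                 53,418.3791   200,752.1144
P = 53,418.3791; D_Mac = 3.75811 half-year periods = 1.87905 yrs; D_mod = 1.87905/(1+0.02675) = 1.83010 yrs.
ΔP/P ≈ -D_mod · Δy = -1.83010 × (-0.01) = +0.018301 = +1.8301%.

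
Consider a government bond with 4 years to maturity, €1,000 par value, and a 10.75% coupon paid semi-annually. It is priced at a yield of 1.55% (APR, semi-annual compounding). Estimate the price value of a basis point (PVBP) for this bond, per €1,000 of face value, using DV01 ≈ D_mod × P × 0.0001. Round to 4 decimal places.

Periodic yield y = 0.00775.
  t   CF        PV=CF/(1+0.00775)^t    t·PV
  1        53.75        53.3366        53.3366
  2        53.75        52.9265       105.8529
  3        53.75        52.5194       157.5583
  4        53.75        52.1155       208.4622
  5        53.75        51.7148       258.5738
  6        53.75        51.3170       307.9023
  7        53.75        50.9224       356.4568
  8     1,053.75       990.6383     7,925.1067
  Σ                  1,355.4906     9,373.2495
P = 1,355.4906; D_Mac = 6.91502 half-year periods = 3.45751 yrs; D_mod = 3.43092 yrs.
DV01 ≈ 3.43092 × 1,355.4906 × 0.0001 = 0.465058.

€0.4651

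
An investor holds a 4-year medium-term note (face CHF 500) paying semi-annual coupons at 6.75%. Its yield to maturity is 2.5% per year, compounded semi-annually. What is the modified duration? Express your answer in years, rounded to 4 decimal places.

3.5632 years

Periodic yield y = 0.0125. First find Macaulay duration:
  t   CF        PV=CF/(1+0.0125)^t    t·PV
  1       16.875        16.6667        16.6667
  2       16.875        16.4609        32.9218
  3       16.875        16.2577        48.7731
  4       16.875        16.0570        64.2279
  5       16.875        15.8587        79.2937
  6       16.875        15.6630        93.9777
  7       16.875        15.4696       108.2871
  8      516.875       467.9778     3,743.8226
  Σ                    580.4113     4,187.9705
P = 580.4113; Macaulay duration = 4,187.9705 / 580.4113 = 7.21552 half-year periods = 3.60776 years.
Modified duration = D_Mac / (1 + y) = 3.60776 / 1.0125 = 3.56322 years.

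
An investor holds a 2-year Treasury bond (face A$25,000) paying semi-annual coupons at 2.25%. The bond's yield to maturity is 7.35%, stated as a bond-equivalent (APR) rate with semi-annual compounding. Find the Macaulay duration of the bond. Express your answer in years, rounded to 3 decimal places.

1.965 years

Periodic yield y = 0.03675. Discount each cash flow and weight by its period:
  t   CF        PV=CF/(1+0.03675)^t    t·PV
  1       281.25       271.2804       271.2804
  2       281.25       261.6643       523.3286
  3       281.25       252.3890       757.1670
  4    25,281.25    21,882.7736    87,531.0944
  Σ                 22,668.1073    89,082.8704
Price P = Σ PV = 22,668.1073.
Macaulay duration = Σ(t·PV) / P = 89,082.8704 / 22,668.1073 = 3.92988 half-year periods.
In years: 3.92988 / 2 = 1.96494 years.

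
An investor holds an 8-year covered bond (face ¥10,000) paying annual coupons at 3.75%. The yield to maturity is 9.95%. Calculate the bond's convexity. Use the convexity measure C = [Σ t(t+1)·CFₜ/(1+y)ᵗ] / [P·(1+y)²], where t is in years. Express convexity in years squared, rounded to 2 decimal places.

With y = 0.0995:
  t   CF        PV=CF/(1+0.0995)^t    t·PV        t(t+1)·PV
  1       375.00       341.0641       341.0641         682.1282
  2       375.00       310.1993       620.3986       1,861.1957
  3       375.00       282.1276       846.3828       3,385.5311
  4       375.00       256.5963     1,026.3851       5,131.9253
  5       375.00       233.3754     1,166.8771       7,001.2624
  6       375.00       212.2559     1,273.5357       8,914.7497
  7       375.00       193.0477     1,351.3339      10,810.6712
  8    10,375.00     4,857.6502    38,861.2014     349,750.8126
  Σ                  6,686.3165    45,487.1786     387,538.2764
P = 6,686.3165.
Convexity = Σ t(t+1)·PV / [P·(1+y)²] = 387,538.2764 / (6,686.3165 × 1.208900) = 47.94432.

47.94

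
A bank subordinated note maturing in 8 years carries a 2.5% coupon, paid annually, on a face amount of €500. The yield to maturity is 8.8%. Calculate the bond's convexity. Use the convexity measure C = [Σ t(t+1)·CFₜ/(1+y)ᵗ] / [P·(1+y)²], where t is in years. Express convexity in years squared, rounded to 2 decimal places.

With y = 0.088:
  t   CF        PV=CF/(1+0.088)^t    t·PV        t(t+1)·PV
  1        12.50        11.4890        11.4890          22.9779
  2        12.50        10.5597        21.1194          63.3583
  3        12.50         9.7056        29.1169         116.4675
  4        12.50         8.9206        35.6824         178.4122
  5        12.50         8.1991        40.9954         245.9726
  6        12.50         7.5359        45.2156         316.5089
  7        12.50         6.9264        48.4848         387.8786
  8       512.50       261.0133     2,088.1067      18,792.9606
  Σ                    324.3497     2,320.2102      20,124.5365
P = 324.3497.
Convexity = Σ t(t+1)·PV / [P·(1+y)²] = 20,124.5365 / (324.3497 × 1.183744) = 52.41488.

52.41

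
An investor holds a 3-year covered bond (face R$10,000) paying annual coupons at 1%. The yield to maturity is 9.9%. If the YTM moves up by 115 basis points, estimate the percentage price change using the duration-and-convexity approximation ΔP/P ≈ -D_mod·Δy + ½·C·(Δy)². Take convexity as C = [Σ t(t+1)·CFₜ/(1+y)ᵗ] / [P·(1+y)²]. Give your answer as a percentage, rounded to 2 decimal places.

With y = 0.099:
  t   CF        PV=CF/(1+0.099)^t    t·PV        t(t+1)·PV
  1       100.00        90.9918        90.9918         181.9836
  2       100.00        82.7951       165.5902         496.7706
  3    10,100.00     7,609.0125    22,827.0374      91,308.1498
  Σ                  7,782.7994    23,083.6194      91,986.9040
P = 7,782.7994; D_Mac = 2.96598 yrs; D_mod = 2.69880 yrs; C = 9.78576.
Duration effect: -2.69880 × (+0.0115) = -0.031036
Convexity effect: 0.5 × 9.78576 × (0.0115)² = +0.0006471
ΔP/P ≈ -0.031036 + 0.0006471 = -0.030389 = -3.0389%.

-3.04%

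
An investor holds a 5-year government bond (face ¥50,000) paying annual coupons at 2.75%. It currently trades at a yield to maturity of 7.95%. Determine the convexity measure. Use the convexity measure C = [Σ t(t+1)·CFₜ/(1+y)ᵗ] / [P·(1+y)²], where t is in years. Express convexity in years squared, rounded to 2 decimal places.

With y = 0.0795:
  t   CF        PV=CF/(1+0.0795)^t    t·PV        t(t+1)·PV
  1     1,375.00     1,273.7378     1,273.7378       2,547.4757
  2     1,375.00     1,179.9332     2,359.8663       7,079.5989
  3     1,375.00     1,093.0367     3,279.1102      13,116.4408
  4     1,375.00     1,012.5398     4,050.1593      20,250.7964
  5    51,375.00    35,046.0117   175,230.0585   1,051,380.3508
  Σ                 39,605.2592   186,192.9321   1,094,374.6626
P = 39,605.2592.
Convexity = Σ t(t+1)·PV / [P·(1+y)²] = 1,094,374.6626 / (39,605.2592 × 1.165320) = 23.71198.

23.71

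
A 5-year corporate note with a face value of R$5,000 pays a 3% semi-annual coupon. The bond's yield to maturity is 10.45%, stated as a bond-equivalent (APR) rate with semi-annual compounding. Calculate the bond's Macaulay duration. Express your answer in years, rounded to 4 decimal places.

Periodic yield y = 0.05225. Discount each cash flow and weight by its period:
  t   CF        PV=CF/(1+0.05225)^t    t·PV
  1        75.00        71.2758        71.2758
  2        75.00        67.7366       135.4732
  3        75.00        64.3731       193.1193
  4        75.00        61.1766       244.7065
  5        75.00        58.1389       290.6944
  6        75.00        55.2520       331.5117
  7        75.00        52.5084       367.5587
  8        75.00        49.9011       399.2085
  9        75.00        47.4232       426.8088
  10    5,075.00     3,049.6268    30,496.2685
  Σ                  3,577.4125    32,956.6255
Price P = Σ PV = 3,577.4125.
Macaulay duration = Σ(t·PV) / P = 32,956.6255 / 3,577.4125 = 9.21242 half-year periods.
In years: 9.21242 / 2 = 4.60621 years.

4.6062 years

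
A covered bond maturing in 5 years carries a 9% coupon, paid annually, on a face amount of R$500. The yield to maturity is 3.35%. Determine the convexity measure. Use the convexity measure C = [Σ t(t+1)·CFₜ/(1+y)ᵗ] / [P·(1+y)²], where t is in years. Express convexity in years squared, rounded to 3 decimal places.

With y = 0.0335:
  t   CF        PV=CF/(1+0.0335)^t    t·PV        t(t+1)·PV
  1        45.00        43.5414        43.5414          87.0827
  2        45.00        42.1300        84.2600         252.7801
  3        45.00        40.7644       122.2932         489.1728
  4        45.00        39.4431       157.7722         788.8612
  5       545.00       462.2151     2,311.0753      13,866.4520
  Σ                    628.0939     2,718.9422      15,484.3488
P = 628.0939.
Convexity = Σ t(t+1)·PV / [P·(1+y)²] = 15,484.3488 / (628.0939 × 1.068122) = 23.08062.

23.081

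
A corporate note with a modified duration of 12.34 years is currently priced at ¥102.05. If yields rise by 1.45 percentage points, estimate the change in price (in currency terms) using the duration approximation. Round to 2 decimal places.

Duration approximation: ΔP/P ≈ -D_mod · Δy = -12.34 × (+0.0145) = -0.178930.
ΔP ≈ 102.05 × (-0.178930) = -18.2598065.

-¥18.26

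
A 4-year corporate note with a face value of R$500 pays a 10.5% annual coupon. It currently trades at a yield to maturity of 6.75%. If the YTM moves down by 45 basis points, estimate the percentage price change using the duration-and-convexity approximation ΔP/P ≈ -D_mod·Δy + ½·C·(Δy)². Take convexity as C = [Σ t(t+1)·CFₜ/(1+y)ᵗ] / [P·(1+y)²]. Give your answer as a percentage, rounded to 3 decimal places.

+1.490%

With y = 0.0675:
  t   CF        PV=CF/(1+0.0675)^t    t·PV        t(t+1)·PV
  1        52.50        49.1803        49.1803          98.3607
  2        52.50        46.0706        92.1411         276.4234
  3        52.50        43.1574       129.4723         517.8893
  4       552.50       425.4620     1,701.8479       8,509.2394
  Σ                    563.8703     1,972.6417       9,401.9127
P = 563.8703; D_Mac = 3.49840 yrs; D_mod = 3.27719 yrs; C = 14.63192.
Duration effect: -3.27719 × (-0.0045) = +0.014747
Convexity effect: 0.5 × 14.63192 × (-0.0045)² = +0.0001481
ΔP/P ≈ +0.014747 + 0.0001481 = +0.014895 = +1.4895%.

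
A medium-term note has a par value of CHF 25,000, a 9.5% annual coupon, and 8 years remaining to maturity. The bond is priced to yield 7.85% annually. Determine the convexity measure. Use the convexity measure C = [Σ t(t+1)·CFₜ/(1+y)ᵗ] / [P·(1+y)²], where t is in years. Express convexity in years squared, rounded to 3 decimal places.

42.127

With y = 0.0785:
  t   CF        PV=CF/(1+0.0785)^t    t·PV        t(t+1)·PV
  1     2,375.00     2,202.1326     2,202.1326       4,404.2652
  2     2,375.00     2,041.8476     4,083.6951      12,251.0853
  3     2,375.00     1,893.2291     5,679.6872      22,718.7489
  4     2,375.00     1,755.4280     7,021.7119      35,108.5596
  5     2,375.00     1,627.6569     8,138.2846      48,829.7074
  6     2,375.00     1,509.1858     9,055.1149      63,385.8046
  7     2,375.00     1,399.3378     9,795.3646      78,362.9172
  8    27,375.00    14,955.2243   119,641.7948   1,076,776.1529
  Σ                 27,384.0421   165,617.7858   1,341,837.2411
P = 27,384.0421.
Convexity = Σ t(t+1)·PV / [P·(1+y)²] = 1,341,837.2411 / (27,384.0421 × 1.163162) = 42.12714.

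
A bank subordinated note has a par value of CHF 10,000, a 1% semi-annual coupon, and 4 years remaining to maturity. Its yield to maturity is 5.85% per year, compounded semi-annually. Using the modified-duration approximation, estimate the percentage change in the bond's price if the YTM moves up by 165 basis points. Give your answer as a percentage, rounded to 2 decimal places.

-6.29%

Periodic yield y = 0.02925. Modified duration first:
  t   CF        PV=CF/(1+0.02925)^t    t·PV
  1        50.00        48.5791        48.5791
  2        50.00        47.1985        94.3970
  3        50.00        45.8572       137.5716
  4        50.00        44.5540       178.2159
  5        50.00        43.2878       216.4391
  6        50.00        42.0576       252.3458
  7        50.00        40.8624       286.0368
  8    10,050.00     7,979.9295    63,839.4363
  Σ                  8,292.3261    65,053.0214
P = 8,292.3261; D_Mac = 7.84497 half-year periods = 3.92248 yrs; D_mod = 3.92248/(1+0.02925) = 3.81101 yrs.
ΔP/P ≈ -D_mod · Δy = -3.81101 × (+0.0165) = -0.062882 = -6.2882%.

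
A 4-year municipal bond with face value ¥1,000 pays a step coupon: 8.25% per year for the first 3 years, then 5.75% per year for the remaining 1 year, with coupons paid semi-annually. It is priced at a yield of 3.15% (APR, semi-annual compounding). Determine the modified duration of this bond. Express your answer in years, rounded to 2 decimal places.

3.48 years

Periodic yield y = 0.01575. First find Macaulay duration:
  t   CF        PV=CF/(1+0.01575)^t    t·PV
  1        41.25        40.6104        40.6104
  2        41.25        39.9807        79.9614
  3        41.25        39.3608       118.0823
  4        41.25        38.7504       155.0018
  5        41.25        38.1496       190.7479
  6        41.25        37.5580       225.3483
  7        28.75        25.7709       180.3965
  8     1,028.75       907.8523     7,262.8184
  Σ                  1,168.0331     8,252.9669
P = 1,168.0331; Macaulay duration = 8,252.9669 / 1,168.0331 = 7.06570 half-year periods = 3.53285 years.
Modified duration = D_Mac / (1 + y) = 3.53285 / 1.01575 = 3.47807 years.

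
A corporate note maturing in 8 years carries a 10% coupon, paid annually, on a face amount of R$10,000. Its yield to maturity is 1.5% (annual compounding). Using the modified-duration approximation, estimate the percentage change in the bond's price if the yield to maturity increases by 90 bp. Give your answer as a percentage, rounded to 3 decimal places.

Periodic yield y = 0.015. Modified duration first:
  t   CF        PV=CF/(1+0.015)^t    t·PV
  1     1,000.00       985.2217       985.2217
  2     1,000.00       970.6617     1,941.3235
  3     1,000.00       956.3170     2,868.9510
  4     1,000.00       942.1842     3,768.7369
  5     1,000.00       928.2603     4,641.3016
  6     1,000.00       914.5422     5,487.2532
  7     1,000.00       901.0268     6,307.1875
  8    11,000.00     9,764.8224    78,118.5789
  Σ                 16,363.0363   104,118.5543
P = 16,363.0363; D_Mac = 6.36303 yrs; D_mod = 6.36303/(1+0.015) = 6.26900 yrs.
ΔP/P ≈ -D_mod · Δy = -6.26900 × (+0.009) = -0.056421 = -5.6421%.

-5.642%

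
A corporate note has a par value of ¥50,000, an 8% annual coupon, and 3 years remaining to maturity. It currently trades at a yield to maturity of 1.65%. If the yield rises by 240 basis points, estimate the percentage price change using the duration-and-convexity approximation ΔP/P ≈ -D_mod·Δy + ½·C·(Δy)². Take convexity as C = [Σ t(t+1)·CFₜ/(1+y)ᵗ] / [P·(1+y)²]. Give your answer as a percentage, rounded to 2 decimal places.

-6.31%

With y = 0.0165:
  t   CF        PV=CF/(1+0.0165)^t    t·PV        t(t+1)·PV
  1     4,000.00     3,935.0713     3,935.0713       7,870.1426
  2     4,000.00     3,871.1966     7,742.3932      23,227.1795
  3    54,000.00    51,412.8419   154,238.5258     616,954.1032
  Σ                 59,219.1098   165,915.9903     648,051.4253
P = 59,219.1098; D_Mac = 2.80173 yrs; D_mod = 2.75625 yrs; C = 10.59090.
Duration effect: -2.75625 × (+0.024) = -0.066150
Convexity effect: 0.5 × 10.59090 × (0.024)² = +0.0030502
ΔP/P ≈ -0.066150 + 0.0030502 = -0.063100 = -6.3100%.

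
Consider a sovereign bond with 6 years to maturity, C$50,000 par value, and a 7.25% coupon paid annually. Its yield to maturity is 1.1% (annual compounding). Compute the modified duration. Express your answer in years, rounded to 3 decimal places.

5.161 years

Periodic yield y = 0.011. First find Macaulay duration:
  t   CF        PV=CF/(1+0.011)^t    t·PV
  1     3,625.00     3,585.5589     3,585.5589
  2     3,625.00     3,546.5468     7,093.0937
  3     3,625.00     3,507.9593    10,523.8779
  4     3,625.00     3,469.7916    13,879.1663
  5     3,625.00     3,432.0391    17,160.1957
  6    53,625.00    50,218.1109   301,308.6655
  Σ                 67,760.0066   353,550.5580
P = 67,760.0066; Macaulay duration = 353,550.5580 / 67,760.0066 = 5.21769 years.
Modified duration = D_Mac / (1 + y) = 5.21769 / 1.011 = 5.16092 years.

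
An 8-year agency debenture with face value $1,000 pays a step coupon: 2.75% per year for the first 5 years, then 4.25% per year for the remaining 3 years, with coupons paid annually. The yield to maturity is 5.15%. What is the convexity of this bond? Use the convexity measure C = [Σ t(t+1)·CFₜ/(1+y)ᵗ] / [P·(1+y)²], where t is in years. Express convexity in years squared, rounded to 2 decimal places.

With y = 0.0515:
  t   CF        PV=CF/(1+0.0515)^t    t·PV        t(t+1)·PV
  1        27.50        26.1531        26.1531          52.3062
  2        27.50        24.8722        49.7444         149.2332
  3        27.50        23.6540        70.9620         283.8482
  4        27.50        22.4955        89.9820         449.9099
  5        27.50        21.3937       106.9686         641.8116
  6        42.50        31.4437       188.6620       1,320.6343
  7        42.50        29.9036       209.3254       1,674.6036
  8     1,042.50       697.5926     5,580.7406      50,226.6652
  Σ                    877.5084     6,322.5382      54,799.0121
P = 877.5084.
Convexity = Σ t(t+1)·PV / [P·(1+y)²] = 54,799.0121 / (877.5084 × 1.105652) = 56.48107.

56.48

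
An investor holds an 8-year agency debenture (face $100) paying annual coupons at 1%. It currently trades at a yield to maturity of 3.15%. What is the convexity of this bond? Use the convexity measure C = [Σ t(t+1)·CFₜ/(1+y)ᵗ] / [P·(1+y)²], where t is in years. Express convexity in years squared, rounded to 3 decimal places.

64.306

With y = 0.0315:
  t   CF        PV=CF/(1+0.0315)^t    t·PV        t(t+1)·PV
  1         1.00         0.9695         0.9695           1.9389
  2         1.00         0.9399         1.8797           5.6391
  3         1.00         0.9112         2.7335          10.9339
  4         1.00         0.8833         3.5333          17.6666
  5         1.00         0.8564         4.2818          25.6907
  6         1.00         0.8302         4.9812          34.8686
  7         1.00         0.8049         5.6340          45.0716
  8       101.00        78.8075       630.4599       5,674.1395
  Σ                     85.0027       654.4729       5,815.9489
P = 85.0027.
Convexity = Σ t(t+1)·PV / [P·(1+y)²] = 5,815.9489 / (85.0027 × 1.063992) = 64.30568.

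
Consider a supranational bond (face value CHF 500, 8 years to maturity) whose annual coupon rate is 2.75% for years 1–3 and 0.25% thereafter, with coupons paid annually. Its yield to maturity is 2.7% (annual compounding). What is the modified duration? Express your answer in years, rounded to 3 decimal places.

Periodic yield y = 0.027. First find Macaulay duration:
  t   CF        PV=CF/(1+0.027)^t    t·PV
  1        13.75        13.3885        13.3885
  2        13.75        13.0365        26.0730
  3        13.75        12.6938        38.0814
  4         1.25         1.1236         4.4946
  5         1.25         1.0941         5.4705
  6         1.25         1.0653         6.3920
  7         1.25         1.0373         7.2613
  8       501.25       405.0334     3,240.2672
  Σ                    448.4726     3,341.4285
P = 448.4726; Macaulay duration = 3,341.4285 / 448.4726 = 7.45069 years.
Modified duration = D_Mac / (1 + y) = 7.45069 / 1.027 = 7.25481 years.

7.255 years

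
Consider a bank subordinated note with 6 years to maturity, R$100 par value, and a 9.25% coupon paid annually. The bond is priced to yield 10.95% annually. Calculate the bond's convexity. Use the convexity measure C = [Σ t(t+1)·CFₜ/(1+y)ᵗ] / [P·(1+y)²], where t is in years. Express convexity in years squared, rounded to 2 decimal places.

25.30

With y = 0.1095:
  t   CF        PV=CF/(1+0.1095)^t    t·PV        t(t+1)·PV
  1         9.25         8.3371         8.3371          16.6742
  2         9.25         7.5143        15.0286          45.0857
  3         9.25         6.7727        20.3180          81.2720
  4         9.25         6.1043        24.4170         122.0851
  5         9.25         5.5018        27.5090         165.0542
  6       109.25        58.5676       351.4057       2,459.8402
  Σ                     92.7977       447.0154       2,890.0113
P = 92.7977.
Convexity = Σ t(t+1)·PV / [P·(1+y)²] = 2,890.0113 / (92.7977 × 1.230990) = 25.29925.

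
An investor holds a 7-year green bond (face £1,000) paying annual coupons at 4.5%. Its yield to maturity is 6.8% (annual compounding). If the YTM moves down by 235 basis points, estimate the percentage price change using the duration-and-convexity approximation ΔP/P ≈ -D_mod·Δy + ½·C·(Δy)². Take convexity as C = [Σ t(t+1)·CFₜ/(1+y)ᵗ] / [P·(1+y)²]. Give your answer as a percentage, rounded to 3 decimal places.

+14.523%

With y = 0.068:
  t   CF        PV=CF/(1+0.068)^t    t·PV        t(t+1)·PV
  1        45.00        42.1348        42.1348          84.2697
  2        45.00        39.4521        78.9042         236.7125
  3        45.00        36.9402       110.8205         443.2819
  4        45.00        34.5882       138.3527         691.7633
  5        45.00        32.3859       161.9296         971.5776
  6        45.00        30.3239       181.9434       1,273.6036
  7     1,045.00       659.3523     4,615.4661      36,923.7285
  Σ                    875.1774     5,329.5512      40,624.9371
P = 875.1774; D_Mac = 6.08968 yrs; D_mod = 5.70195 yrs; C = 40.69622.
Duration effect: -5.70195 × (-0.0235) = +0.133996
Convexity effect: 0.5 × 40.69622 × (-0.0235)² = +0.0112372
ΔP/P ≈ +0.133996 + 0.0112372 = +0.145233 = +14.5233%.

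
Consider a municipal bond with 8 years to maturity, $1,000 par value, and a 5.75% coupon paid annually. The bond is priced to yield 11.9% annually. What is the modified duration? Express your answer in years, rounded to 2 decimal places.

5.64 years

Periodic yield y = 0.119. First find Macaulay duration:
  t   CF        PV=CF/(1+0.119)^t    t·PV
  1        57.50        51.3852        51.3852
  2        57.50        45.9206        91.8412
  3        57.50        41.0372       123.1116
  4        57.50        36.6731       146.6924
  5        57.50        32.7731       163.8655
  6        57.50        29.2878       175.7270
  7        57.50        26.1732       183.2126
  8     1,057.50       430.1696     3,441.3565
  Σ                    693.4198     4,377.1919
P = 693.4198; Macaulay duration = 4,377.1919 / 693.4198 = 6.31247 years.
Modified duration = D_Mac / (1 + y) = 6.31247 / 1.119 = 5.64117 years.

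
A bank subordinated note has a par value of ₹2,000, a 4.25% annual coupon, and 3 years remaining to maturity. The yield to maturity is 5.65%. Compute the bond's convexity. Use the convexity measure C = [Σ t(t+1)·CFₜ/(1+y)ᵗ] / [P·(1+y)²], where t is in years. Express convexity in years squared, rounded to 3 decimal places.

With y = 0.0565:
  t   CF        PV=CF/(1+0.0565)^t    t·PV        t(t+1)·PV
  1        85.00        80.4543        80.4543         160.9087
  2        85.00        76.1518       152.3035         456.9105
  3     2,085.00     1,768.0623     5,304.1868      21,216.7472
  Σ                  1,924.6684     5,536.9446      21,834.5664
P = 1,924.6684.
Convexity = Σ t(t+1)·PV / [P·(1+y)²] = 21,834.5664 / (1,924.6684 × 1.116192) = 10.16365.

10.164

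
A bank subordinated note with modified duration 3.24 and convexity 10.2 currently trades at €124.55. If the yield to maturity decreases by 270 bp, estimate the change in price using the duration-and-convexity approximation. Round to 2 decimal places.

Duration effect: -D_mod·Δy = -3.24 × (-0.027) = +0.087480
Convexity effect: ½·C·(Δy)² = 0.5 × 10.2 × (-0.027)² = +0.0037179
ΔP/P ≈ +0.087480 + 0.0037179 = +0.0911979
ΔP ≈ 124.55 × (+0.0911979) = +11.358698445.

+€11.36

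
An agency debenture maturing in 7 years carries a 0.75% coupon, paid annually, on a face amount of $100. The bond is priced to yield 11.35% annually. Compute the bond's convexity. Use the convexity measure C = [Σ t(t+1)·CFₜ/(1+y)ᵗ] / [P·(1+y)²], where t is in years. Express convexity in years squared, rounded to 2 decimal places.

With y = 0.1135:
  t   CF        PV=CF/(1+0.1135)^t    t·PV        t(t+1)·PV
  1         0.75         0.6736         0.6736           1.3471
  2         0.75         0.6049         1.2098           3.6294
  3         0.75         0.5432         1.6297           6.5189
  4         0.75         0.4879         1.9515           9.7573
  5         0.75         0.4381         2.1907          13.1441
  6         0.75         0.3935         2.3609          16.5261
  7       100.75        47.4694       332.2856       2,658.2849
  Σ                     50.6105       342.3017       2,709.2078
P = 50.6105.
Convexity = Σ t(t+1)·PV / [P·(1+y)²] = 2,709.2078 / (50.6105 × 1.239882) = 43.17386.

43.17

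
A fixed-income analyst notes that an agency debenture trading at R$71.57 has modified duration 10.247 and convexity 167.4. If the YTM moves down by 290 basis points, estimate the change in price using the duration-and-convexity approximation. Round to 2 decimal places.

+R$26.31

Duration effect: -D_mod·Δy = -10.247 × (-0.029) = +0.297163
Convexity effect: ½·C·(Δy)² = 0.5 × 167.4 × (-0.029)² = +0.0703917
ΔP/P ≈ +0.297163 + 0.0703917 = +0.3675547
ΔP ≈ 71.57 × (+0.3675547) = +26.305889879.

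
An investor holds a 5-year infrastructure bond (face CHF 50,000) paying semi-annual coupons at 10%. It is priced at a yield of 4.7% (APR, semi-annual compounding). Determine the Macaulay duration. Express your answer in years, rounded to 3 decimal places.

4.161 years

Periodic yield y = 0.0235. Discount each cash flow and weight by its period:
  t   CF        PV=CF/(1+0.0235)^t    t·PV
  1     2,500.00     2,442.5989     2,442.5989
  2     2,500.00     2,386.5158     4,773.0316
  3     2,500.00     2,331.7204     6,995.1611
  4     2,500.00     2,278.1831     9,112.7323
  5     2,500.00     2,225.8750    11,129.3751
  6     2,500.00     2,174.7680    13,048.6078
  7     2,500.00     2,124.8344    14,873.8405
  8     2,500.00     2,076.0472    16,608.3780
  9     2,500.00     2,028.3803    18,255.4228
  10   52,500.00    41,617.9643   416,179.6431
  Σ                 61,686.8874   513,418.7911
Price P = Σ PV = 61,686.8874.
Macaulay duration = Σ(t·PV) / P = 513,418.7911 / 61,686.8874 = 8.32298 half-year periods.
In years: 8.32298 / 2 = 4.16149 years.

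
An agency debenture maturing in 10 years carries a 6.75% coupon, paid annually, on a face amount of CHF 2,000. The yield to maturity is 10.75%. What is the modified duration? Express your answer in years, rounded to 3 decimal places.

Periodic yield y = 0.1075. First find Macaulay duration:
  t   CF        PV=CF/(1+0.1075)^t    t·PV
  1       135.00       121.8962       121.8962
  2       135.00       110.0643       220.1285
  3       135.00        99.3808       298.1425
  4       135.00        89.7344       358.9375
  5       135.00        81.0243       405.1213
  6       135.00        73.1596       438.9576
  7       135.00        66.0583       462.4083
  8       135.00        59.6464       477.1708
  9       135.00        53.8568       484.7108
  10    2,135.00       769.0605     7,690.6054
  Σ                  1,523.8815    10,958.0789
P = 1,523.8815; Macaulay duration = 10,958.0789 / 1,523.8815 = 7.19090 years.
Modified duration = D_Mac / (1 + y) = 7.19090 / 1.1075 = 6.49291 years.

6.493 years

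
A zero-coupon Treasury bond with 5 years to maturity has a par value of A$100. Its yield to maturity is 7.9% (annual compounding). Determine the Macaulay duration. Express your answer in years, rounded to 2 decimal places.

5.00 years

A zero-coupon bond has a single cash flow at maturity, so its Macaulay duration equals its maturity: 5 years.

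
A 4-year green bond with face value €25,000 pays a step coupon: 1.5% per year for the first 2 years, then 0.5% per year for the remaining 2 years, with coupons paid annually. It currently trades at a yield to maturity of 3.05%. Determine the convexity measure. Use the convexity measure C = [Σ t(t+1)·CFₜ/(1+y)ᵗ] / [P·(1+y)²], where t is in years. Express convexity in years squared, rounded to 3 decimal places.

With y = 0.0305:
  t   CF        PV=CF/(1+0.0305)^t    t·PV        t(t+1)·PV
  1       375.00       363.9010       363.9010         727.8020
  2       375.00       353.1305       706.2611       2,118.7832
  3       125.00       114.2263       342.6788       1,370.7153
  4    25,125.00    22,279.9435    89,119.7742     445,598.8708
  Σ                 23,111.2014    90,532.6151     449,816.1714
P = 23,111.2014.
Convexity = Σ t(t+1)·PV / [P·(1+y)²] = 449,816.1714 / (23,111.2014 × 1.061930) = 18.32806.

18.328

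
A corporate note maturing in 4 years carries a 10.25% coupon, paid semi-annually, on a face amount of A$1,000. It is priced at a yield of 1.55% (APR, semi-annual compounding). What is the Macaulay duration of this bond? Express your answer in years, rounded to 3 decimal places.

3.475 years

Periodic yield y = 0.00775. Discount each cash flow and weight by its period:
  t   CF        PV=CF/(1+0.00775)^t    t·PV
  1        51.25        50.8559        50.8559
  2        51.25        50.4648       100.9295
  3        51.25        50.0767       150.2300
  4        51.25        49.6916       198.7662
  5        51.25        49.3094       246.5471
  6        51.25        48.9302       293.5812
  7        51.25        48.5539       339.8774
  8     1,051.25       988.2881     7,906.3046
  Σ                  1,336.1705     9,287.0919
Price P = Σ PV = 1,336.1705.
Macaulay duration = Σ(t·PV) / P = 9,287.0919 / 1,336.1705 = 6.95053 half-year periods.
In years: 6.95053 / 2 = 3.47526 years.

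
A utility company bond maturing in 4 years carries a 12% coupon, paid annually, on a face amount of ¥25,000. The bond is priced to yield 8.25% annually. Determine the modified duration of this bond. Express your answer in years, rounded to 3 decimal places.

3.176 years

Periodic yield y = 0.0825. First find Macaulay duration:
  t   CF        PV=CF/(1+0.0825)^t    t·PV
  1     3,000.00     2,771.3626     2,771.3626
  2     3,000.00     2,560.1502     5,120.3004
  3     3,000.00     2,365.0348     7,095.1045
  4    28,000.00    20,391.3703    81,565.4812
  Σ                 28,087.9179    96,552.2486
P = 28,087.9179; Macaulay duration = 96,552.2486 / 28,087.9179 = 3.43750 years.
Modified duration = D_Mac / (1 + y) = 3.43750 / 1.0825 = 3.17552 years.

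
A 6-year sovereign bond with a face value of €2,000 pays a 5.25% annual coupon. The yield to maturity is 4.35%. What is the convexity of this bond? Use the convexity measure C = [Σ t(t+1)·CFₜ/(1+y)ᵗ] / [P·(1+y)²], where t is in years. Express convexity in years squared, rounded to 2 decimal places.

With y = 0.0435:
  t   CF        PV=CF/(1+0.0435)^t    t·PV        t(t+1)·PV
  1       105.00       100.6229       100.6229         201.2458
  2       105.00        96.4283       192.8565         578.5696
  3       105.00        92.4085       277.2255       1,108.9020
  4       105.00        88.5563       354.2252       1,771.1261
  5       105.00        84.8647       424.3235       2,545.9407
  6     2,105.00     1,630.4121     9,782.4724      68,477.3066
  Σ                  2,093.2927    11,131.7260      74,683.0909
P = 2,093.2927.
Convexity = Σ t(t+1)·PV / [P·(1+y)²] = 74,683.0909 / (2,093.2927 × 1.088892) = 32.76479.

32.76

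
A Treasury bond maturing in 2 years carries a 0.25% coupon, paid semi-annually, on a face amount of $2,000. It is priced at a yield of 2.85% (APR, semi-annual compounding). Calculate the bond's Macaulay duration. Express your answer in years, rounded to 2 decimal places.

Periodic yield y = 0.01425. Discount each cash flow and weight by its period:
  t   CF        PV=CF/(1+0.01425)^t    t·PV
  1         2.50         2.4649         2.4649
  2         2.50         2.4302         4.8605
  3         2.50         2.3961         7.1883
  4     2,002.50     1,892.3108     7,569.2430
  Σ                  1,899.6020     7,583.7567
Price P = Σ PV = 1,899.6020.
Macaulay duration = Σ(t·PV) / P = 7,583.7567 / 1,899.6020 = 3.99229 half-year periods.
In years: 3.99229 / 2 = 1.99614 years.

2.00 years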